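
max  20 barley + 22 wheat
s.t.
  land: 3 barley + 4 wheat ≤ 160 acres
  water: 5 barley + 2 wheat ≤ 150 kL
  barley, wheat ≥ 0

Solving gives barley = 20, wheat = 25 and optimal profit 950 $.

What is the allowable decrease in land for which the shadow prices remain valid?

70

Binding constraints: land, water. The basis is B = [[3,4],[5,2]] with det -14.
Per unit decrease in land, x* moves by d = (0.1429, -0.3571).
The basis stays optimal until wheat reaches 0; allowable decrease = 70 acres.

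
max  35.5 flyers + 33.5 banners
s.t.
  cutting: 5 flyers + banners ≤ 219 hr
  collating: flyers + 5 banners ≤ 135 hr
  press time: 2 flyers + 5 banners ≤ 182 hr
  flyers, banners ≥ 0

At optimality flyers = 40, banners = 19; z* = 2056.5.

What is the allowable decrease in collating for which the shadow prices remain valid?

91.2

Binding constraints: cutting, collating. The basis is B = [[5,1],[1,5]] with det 24.
Per unit decrease in collating, x* moves by d = (0.0417, -0.2083).
The basis stays optimal until banners reaches 0; allowable decrease = 91.2 hr.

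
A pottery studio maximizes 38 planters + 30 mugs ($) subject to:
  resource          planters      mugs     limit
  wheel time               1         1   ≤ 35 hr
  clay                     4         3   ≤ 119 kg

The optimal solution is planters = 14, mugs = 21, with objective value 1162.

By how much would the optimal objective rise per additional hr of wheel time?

6

At the optimum: wheel time uses 35 of 35 (binding); clay uses 119 of 119 (binding).
From A_Bᵀ y = c: 1·y_wheel time + 4·y_clay = 38; 1·y_wheel time + 3·y_clay = 30.
→ y_wheel time = 6 and y_clay = 8.
Shadow price of wheel time = 6.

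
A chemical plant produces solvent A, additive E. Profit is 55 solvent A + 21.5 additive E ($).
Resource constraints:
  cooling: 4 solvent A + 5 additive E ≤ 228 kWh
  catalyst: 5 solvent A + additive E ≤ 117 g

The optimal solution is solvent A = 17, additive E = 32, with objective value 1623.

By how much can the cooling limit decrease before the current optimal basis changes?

134.4

Binding constraints: cooling, catalyst. The basis is B = [[4,5],[5,1]] with det -21.
Per unit decrease in cooling, x* moves by d = (0.0476, -0.2381).
The basis stays optimal until additive E reaches 0; allowable decrease = 134.4 kWh.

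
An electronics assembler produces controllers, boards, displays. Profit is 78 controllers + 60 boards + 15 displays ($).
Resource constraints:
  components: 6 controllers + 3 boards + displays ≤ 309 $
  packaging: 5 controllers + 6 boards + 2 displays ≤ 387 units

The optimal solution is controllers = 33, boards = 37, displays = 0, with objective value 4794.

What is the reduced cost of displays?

-5

Both components and packaging are binding at x*.
The binding rows give the dual system: 6·y_components + 5·y_packaging = 78 and 3·y_components + 6·y_packaging = 60.
Solving: y_components = 8, y_packaging = 6.
Reduced cost of displays: c₃ − yᵀa₃ = 15 − (8·1 + 6·2) = 15 − 20 = -5.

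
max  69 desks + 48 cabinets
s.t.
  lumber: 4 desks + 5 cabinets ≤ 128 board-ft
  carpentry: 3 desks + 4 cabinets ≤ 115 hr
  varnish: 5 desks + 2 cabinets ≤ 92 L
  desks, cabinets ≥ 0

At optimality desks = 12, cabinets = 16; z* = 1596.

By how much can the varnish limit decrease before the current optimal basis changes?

Binding constraints: lumber, varnish. The basis is B = [[4,5],[5,2]] with det -17.
Per unit decrease in varnish, x* moves by d = (-0.2941, 0.2353).
The basis stays optimal until desks reaches 0; allowable decrease = 40.8 L.

40.8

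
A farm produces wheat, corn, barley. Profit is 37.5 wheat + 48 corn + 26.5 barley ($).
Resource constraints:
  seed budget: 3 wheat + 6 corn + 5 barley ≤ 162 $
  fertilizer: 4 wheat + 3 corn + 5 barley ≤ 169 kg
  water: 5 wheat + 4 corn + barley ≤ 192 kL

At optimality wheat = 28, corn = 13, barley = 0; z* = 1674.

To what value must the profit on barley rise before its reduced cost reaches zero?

29.5

Check each constraint at x*: seed budget 162/162 (tight); fertilizer 151/169 (slack 18); water 192/192 (tight).
By complementary slackness, y = 0 for the non-binding constraint.
From A_Bᵀ y = c: 3·y_seed budget + 5·y_water = 37.5; 6·y_seed budget + 4·y_water = 48.
→ y_seed budget = 5 and y_water = 4.5.
barley enters the basis when its profit ≥ yᵀa₃ = 5·5 + 4.5·1 = 29.5.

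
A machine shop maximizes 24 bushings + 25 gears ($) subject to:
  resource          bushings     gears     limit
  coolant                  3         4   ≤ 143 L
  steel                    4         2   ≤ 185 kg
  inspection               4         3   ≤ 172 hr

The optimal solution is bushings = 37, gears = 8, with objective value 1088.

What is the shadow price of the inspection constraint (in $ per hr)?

Binding: coolant and inspection. Non-binding: steel (21 unused).
Since steel is not tight, its dual is 0.
From A_Bᵀ y = c: 3·y_coolant + 4·y_inspection = 24; 4·y_coolant + 3·y_inspection = 25.
This yields shadow prices y_coolant = 4, y_inspection = 3.
Shadow price of inspection = 3.

3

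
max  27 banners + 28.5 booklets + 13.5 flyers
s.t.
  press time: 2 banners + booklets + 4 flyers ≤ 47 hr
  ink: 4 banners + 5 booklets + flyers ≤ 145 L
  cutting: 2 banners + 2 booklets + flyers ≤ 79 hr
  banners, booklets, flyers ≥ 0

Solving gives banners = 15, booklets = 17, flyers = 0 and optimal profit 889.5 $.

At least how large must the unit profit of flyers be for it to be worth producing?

Check each constraint at x*: press time 47/47 (tight); ink 145/145 (tight); cutting 64/79 (slack 15).
Since cutting is not tight, its dual is 0.
The binding rows give the dual system: 2·y_press time + 4·y_ink = 27 and 1·y_press time + 5·y_ink = 28.5.
Solving: y_press time = 3.5, y_ink = 5.
flyers enters the basis when its profit ≥ yᵀa₃ = 3.5·4 + 5·1 = 19.

19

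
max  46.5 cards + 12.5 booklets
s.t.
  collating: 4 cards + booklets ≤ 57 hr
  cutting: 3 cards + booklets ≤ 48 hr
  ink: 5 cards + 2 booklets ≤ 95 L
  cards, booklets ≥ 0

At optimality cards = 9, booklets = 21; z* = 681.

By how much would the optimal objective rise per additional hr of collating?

9

Check each constraint at x*: collating 57/57 (tight); cutting 48/48 (tight); ink 87/95 (slack 8).
By complementary slackness, y = 0 for the non-binding constraint.
The binding rows give the dual system: 4·y_collating + 3·y_cutting = 46.5 and 1·y_collating + 1·y_cutting = 12.5.
Solving: y_collating = 9, y_cutting = 3.5.
Shadow price of collating = 9.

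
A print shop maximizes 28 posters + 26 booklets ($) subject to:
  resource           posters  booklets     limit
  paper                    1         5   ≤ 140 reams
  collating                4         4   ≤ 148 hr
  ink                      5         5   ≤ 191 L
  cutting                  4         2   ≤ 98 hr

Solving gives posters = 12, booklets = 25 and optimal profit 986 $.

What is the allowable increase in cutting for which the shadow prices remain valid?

Binding constraints: collating, cutting. The basis is B = [[4,4],[4,2]] with det -8.
Per unit increase in cutting, x* moves by d = (0.5, -0.5).
The basis stays optimal until booklets reaches 0; allowable increase = 50 hr.

50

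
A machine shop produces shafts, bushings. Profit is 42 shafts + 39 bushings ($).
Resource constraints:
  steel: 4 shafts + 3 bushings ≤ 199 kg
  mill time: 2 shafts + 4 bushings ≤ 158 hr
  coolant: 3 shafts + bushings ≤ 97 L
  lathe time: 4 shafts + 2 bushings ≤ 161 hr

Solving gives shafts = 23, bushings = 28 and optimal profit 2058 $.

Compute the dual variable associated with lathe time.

0

Check each constraint at x*: steel 176/199 (slack 23); mill time 158/158 (tight); coolant 97/97 (tight); lathe time 148/161 (slack 13).
Since steel, lathe time are not tight, their duals are 0.
From A_Bᵀ y = c: 2·y_mill time + 3·y_coolant = 42; 4·y_mill time + 1·y_coolant = 39.
This yields shadow prices y_mill time = 7.5, y_coolant = 9.
Shadow price of lathe time = 0.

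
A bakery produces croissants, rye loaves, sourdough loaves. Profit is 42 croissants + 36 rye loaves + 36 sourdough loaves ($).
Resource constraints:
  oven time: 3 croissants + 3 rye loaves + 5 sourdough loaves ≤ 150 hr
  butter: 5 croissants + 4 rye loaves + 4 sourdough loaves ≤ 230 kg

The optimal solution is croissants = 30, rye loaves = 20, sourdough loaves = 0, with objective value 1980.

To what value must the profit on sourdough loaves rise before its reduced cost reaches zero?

44

At the optimum: oven time uses 150 of 150 (binding); butter uses 230 of 230 (binding).
Dual feasibility on the basic columns requires 3·y_oven time + 5·y_butter = 42, 3·y_oven time + 4·y_butter = 36.
Solving: y_oven time = 4, y_butter = 6.
sourdough loaves enters the basis when its profit ≥ yᵀa₃ = 4·5 + 6·4 = 44.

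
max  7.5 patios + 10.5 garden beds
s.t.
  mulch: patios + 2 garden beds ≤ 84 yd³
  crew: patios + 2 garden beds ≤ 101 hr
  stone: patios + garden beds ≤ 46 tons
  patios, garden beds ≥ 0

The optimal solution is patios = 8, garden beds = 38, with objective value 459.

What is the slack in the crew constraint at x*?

17

crew used = 1·8 + 2·38 = 84; slack = 101 − 84 = 17.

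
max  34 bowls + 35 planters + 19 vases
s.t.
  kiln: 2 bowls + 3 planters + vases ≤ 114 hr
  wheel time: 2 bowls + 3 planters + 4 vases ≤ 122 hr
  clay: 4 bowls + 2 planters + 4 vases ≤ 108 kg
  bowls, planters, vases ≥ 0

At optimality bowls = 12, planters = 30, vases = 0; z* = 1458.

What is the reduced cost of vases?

Binding: kiln and clay. Non-binding: wheel time (8 unused).
Since wheel time is not tight, its dual is 0.
The binding rows give the dual system: 2·y_kiln + 4·y_clay = 34 and 3·y_kiln + 2·y_clay = 35.
→ y_kiln = 9 and y_clay = 4.
Reduced cost of vases: c₃ − yᵀa₃ = 19 − (9·1 + 4·4) = 19 − 25 = -6.

-6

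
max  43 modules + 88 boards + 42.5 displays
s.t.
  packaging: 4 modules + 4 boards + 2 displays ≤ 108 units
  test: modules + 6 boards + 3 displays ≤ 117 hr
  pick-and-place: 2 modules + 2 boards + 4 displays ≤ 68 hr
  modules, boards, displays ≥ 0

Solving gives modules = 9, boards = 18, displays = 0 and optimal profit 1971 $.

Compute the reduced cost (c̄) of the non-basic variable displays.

-1.5

Check each constraint at x*: packaging 108/108 (tight); test 117/117 (tight); pick-and-place 54/68 (slack 14).
By complementary slackness, y = 0 for the non-binding constraint.
Dual feasibility on the basic columns requires 4·y_packaging + 1·y_test = 43, 4·y_packaging + 6·y_test = 88.
This yields shadow prices y_packaging = 8.5, y_test = 9.
Reduced cost of displays: c₃ − yᵀa₃ = 42.5 − (8.5·2 + 9·3) = 42.5 − 44 = -1.5.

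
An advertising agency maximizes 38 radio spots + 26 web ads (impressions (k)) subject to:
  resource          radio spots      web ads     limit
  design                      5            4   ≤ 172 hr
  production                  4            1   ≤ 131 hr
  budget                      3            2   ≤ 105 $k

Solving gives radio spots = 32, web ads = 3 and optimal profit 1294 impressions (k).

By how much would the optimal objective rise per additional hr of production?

2

Check each constraint at x*: design 172/172 (tight); production 131/131 (tight); budget 102/105 (slack 3).
By complementary slackness, y = 0 for the non-binding constraint.
Dual feasibility on the basic columns requires 5·y_design + 4·y_production = 38, 4·y_design + 1·y_production = 26.
→ y_design = 6 and y_production = 2.
Shadow price of production = 2.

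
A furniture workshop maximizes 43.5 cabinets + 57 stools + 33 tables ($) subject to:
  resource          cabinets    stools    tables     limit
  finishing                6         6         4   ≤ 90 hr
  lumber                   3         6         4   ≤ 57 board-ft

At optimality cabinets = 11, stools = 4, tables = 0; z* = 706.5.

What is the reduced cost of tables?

Both finishing and lumber are binding at x*.
Dual feasibility on the basic columns requires 6·y_finishing + 3·y_lumber = 43.5, 6·y_finishing + 6·y_lumber = 57.
Solving: y_finishing = 5, y_lumber = 4.5.
Reduced cost of tables: c₃ − yᵀa₃ = 33 − (5·4 + 4.5·4) = 33 − 38 = -5.

-5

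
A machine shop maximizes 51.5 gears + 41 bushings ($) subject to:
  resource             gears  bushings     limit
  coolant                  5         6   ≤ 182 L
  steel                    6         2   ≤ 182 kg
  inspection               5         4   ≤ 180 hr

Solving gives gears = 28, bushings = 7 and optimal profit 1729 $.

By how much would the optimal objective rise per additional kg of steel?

4

Binding: coolant and steel. Non-binding: inspection (12 unused).
Since inspection is not tight, its dual is 0.
The binding rows give the dual system: 5·y_coolant + 6·y_steel = 51.5 and 6·y_coolant + 2·y_steel = 41.
This yields shadow prices y_coolant = 5.5, y_steel = 4.
Shadow price of steel = 4.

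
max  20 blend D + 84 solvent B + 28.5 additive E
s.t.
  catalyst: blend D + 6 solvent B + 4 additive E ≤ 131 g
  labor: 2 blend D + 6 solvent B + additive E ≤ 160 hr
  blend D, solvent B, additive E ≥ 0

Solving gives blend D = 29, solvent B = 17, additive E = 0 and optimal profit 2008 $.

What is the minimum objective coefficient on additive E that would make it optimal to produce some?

38

Both catalyst and labor are binding at x*.
Dual feasibility on the basic columns requires 1·y_catalyst + 2·y_labor = 20, 6·y_catalyst + 6·y_labor = 84.
This yields shadow prices y_catalyst = 8, y_labor = 6.
additive E enters the basis when its profit ≥ yᵀa₃ = 8·4 + 6·1 = 38.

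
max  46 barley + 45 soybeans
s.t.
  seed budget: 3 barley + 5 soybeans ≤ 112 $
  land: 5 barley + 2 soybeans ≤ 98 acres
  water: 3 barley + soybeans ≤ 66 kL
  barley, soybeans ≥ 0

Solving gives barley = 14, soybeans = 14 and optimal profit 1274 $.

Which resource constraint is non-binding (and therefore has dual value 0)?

seed budget: 112/112 (binding)
land: 98/98 (binding)
water: 56/66 (slack 10)
By complementary slackness, a constraint with positive slack has shadow price 0 → water.

water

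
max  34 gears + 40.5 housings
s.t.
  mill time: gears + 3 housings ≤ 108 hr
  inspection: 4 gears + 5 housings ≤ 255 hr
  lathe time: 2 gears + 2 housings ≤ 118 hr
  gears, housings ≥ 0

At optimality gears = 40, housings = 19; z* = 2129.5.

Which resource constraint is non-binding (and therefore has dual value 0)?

mill time

mill time: 97/108 (slack 11)
inspection: 255/255 (binding)
lathe time: 118/118 (binding)
By complementary slackness, a constraint with positive slack has shadow price 0 → mill time.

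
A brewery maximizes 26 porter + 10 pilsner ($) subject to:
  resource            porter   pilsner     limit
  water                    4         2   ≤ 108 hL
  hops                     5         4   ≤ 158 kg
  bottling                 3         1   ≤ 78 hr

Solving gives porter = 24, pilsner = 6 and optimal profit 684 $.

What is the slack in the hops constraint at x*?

14

hops used = 5·24 + 4·6 = 144; slack = 158 − 144 = 14.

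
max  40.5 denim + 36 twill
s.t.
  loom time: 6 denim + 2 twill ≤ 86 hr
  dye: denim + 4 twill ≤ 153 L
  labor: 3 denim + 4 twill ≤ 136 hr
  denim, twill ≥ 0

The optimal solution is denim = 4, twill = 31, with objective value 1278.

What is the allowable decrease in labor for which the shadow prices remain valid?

Binding constraints: loom time, labor. The basis is B = [[6,2],[3,4]] with det 18.
Per unit decrease in labor, x* moves by d = (0.1111, -0.3333).
The basis stays optimal until twill reaches 0; allowable decrease = 93 hr.

93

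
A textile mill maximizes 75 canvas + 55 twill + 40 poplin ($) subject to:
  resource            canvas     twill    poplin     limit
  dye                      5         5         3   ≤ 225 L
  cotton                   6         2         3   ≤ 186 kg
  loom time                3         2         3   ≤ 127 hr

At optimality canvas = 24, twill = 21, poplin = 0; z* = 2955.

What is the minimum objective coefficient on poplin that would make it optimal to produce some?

42

Binding: dye and cotton. Non-binding: loom time (13 unused).
Slack constraints have shadow price 0 (complementary slackness).
The binding rows give the dual system: 5·y_dye + 6·y_cotton = 75 and 5·y_dye + 2·y_cotton = 55.
Solving: y_dye = 9, y_cotton = 5.
poplin enters the basis when its profit ≥ yᵀa₃ = 9·3 + 5·3 = 42.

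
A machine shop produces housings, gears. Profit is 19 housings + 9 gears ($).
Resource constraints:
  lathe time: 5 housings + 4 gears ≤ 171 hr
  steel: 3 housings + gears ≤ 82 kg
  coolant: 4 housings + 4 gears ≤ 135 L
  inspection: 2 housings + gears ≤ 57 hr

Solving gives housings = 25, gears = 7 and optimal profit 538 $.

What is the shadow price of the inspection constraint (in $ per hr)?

8

At the optimum: lathe time uses 153 of 171 (slack = 18); steel uses 82 of 82 (binding); coolant uses 128 of 135 (slack = 7); inspection uses 57 of 57 (binding).
Since lathe time, coolant are not tight, their duals are 0.
The binding rows give the dual system: 3·y_steel + 2·y_inspection = 19 and 1·y_steel + 1·y_inspection = 9.
→ y_steel = 1 and y_inspection = 8.
Shadow price of inspection = 8.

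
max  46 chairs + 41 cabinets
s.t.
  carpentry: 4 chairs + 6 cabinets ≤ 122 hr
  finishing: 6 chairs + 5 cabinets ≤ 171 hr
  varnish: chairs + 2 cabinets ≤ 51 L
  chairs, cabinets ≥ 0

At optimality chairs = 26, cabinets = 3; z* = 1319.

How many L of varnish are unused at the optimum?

varnish used = 1·26 + 2·3 = 32; slack = 51 − 32 = 19.

19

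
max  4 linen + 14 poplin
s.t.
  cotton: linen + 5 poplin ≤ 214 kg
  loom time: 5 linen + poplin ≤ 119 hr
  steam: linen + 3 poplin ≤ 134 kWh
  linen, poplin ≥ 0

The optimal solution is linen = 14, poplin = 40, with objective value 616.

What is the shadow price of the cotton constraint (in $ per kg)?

Check each constraint at x*: cotton 214/214 (tight); loom time 110/119 (slack 9); steam 134/134 (tight).
Since loom time is not tight, its dual is 0.
From A_Bᵀ y = c: 1·y_cotton + 1·y_steam = 4; 5·y_cotton + 3·y_steam = 14.
Solving: y_cotton = 1, y_steam = 3.
Shadow price of cotton = 1.

1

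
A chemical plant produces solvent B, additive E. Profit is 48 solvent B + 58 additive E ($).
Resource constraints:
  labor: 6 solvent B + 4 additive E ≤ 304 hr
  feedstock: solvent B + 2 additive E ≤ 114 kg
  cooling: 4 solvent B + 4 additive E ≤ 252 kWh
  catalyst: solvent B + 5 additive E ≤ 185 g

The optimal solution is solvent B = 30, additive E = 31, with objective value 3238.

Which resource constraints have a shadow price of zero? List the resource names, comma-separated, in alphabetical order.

labor: 304/304 (binding)
feedstock: 92/114 (slack 22)
cooling: 244/252 (slack 8)
catalyst: 185/185 (binding)
By complementary slackness, a constraint with positive slack has shadow price 0 → cooling, feedstock.

cooling, feedstock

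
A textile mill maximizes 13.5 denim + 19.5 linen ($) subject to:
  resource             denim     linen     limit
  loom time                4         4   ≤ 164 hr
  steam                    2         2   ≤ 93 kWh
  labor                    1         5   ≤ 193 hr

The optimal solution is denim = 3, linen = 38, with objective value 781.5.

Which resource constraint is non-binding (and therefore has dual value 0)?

loom time: 164/164 (binding)
steam: 82/93 (slack 11)
labor: 193/193 (binding)
By complementary slackness, a constraint with positive slack has shadow price 0 → steam.

steam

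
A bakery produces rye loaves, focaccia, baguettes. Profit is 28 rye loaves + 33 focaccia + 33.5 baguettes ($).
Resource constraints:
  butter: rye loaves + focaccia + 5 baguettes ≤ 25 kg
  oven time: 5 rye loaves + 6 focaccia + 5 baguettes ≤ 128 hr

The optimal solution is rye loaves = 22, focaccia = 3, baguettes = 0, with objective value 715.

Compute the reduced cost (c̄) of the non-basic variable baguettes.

-6.5

Both butter and oven time are binding at x*.
Dual feasibility on the basic columns requires 1·y_butter + 5·y_oven time = 28, 1·y_butter + 6·y_oven time = 33.
→ y_butter = 3 and y_oven time = 5.
Reduced cost of baguettes: c₃ − yᵀa₃ = 33.5 − (3·5 + 5·5) = 33.5 − 40 = -6.5.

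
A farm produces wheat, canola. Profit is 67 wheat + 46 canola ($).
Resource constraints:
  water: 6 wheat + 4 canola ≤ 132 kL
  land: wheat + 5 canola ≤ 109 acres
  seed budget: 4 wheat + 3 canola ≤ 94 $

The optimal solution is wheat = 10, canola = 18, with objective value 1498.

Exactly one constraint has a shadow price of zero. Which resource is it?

water: 132/132 (binding)
land: 100/109 (slack 9)
seed budget: 94/94 (binding)
By complementary slackness, a constraint with positive slack has shadow price 0 → land.

land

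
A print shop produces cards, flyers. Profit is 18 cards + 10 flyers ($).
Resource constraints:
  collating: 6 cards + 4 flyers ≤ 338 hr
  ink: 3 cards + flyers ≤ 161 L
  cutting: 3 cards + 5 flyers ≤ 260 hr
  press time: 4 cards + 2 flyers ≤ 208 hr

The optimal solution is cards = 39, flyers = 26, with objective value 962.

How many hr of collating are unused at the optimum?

collating used = 6·39 + 4·26 = 338; slack = 338 − 338 = 0.

0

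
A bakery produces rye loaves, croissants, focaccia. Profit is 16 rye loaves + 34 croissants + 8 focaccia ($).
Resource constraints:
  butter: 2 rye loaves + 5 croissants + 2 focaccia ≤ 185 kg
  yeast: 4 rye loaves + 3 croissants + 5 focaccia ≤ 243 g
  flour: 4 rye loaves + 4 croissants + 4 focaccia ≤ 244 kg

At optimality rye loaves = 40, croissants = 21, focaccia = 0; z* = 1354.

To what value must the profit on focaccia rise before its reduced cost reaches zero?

At the optimum: butter uses 185 of 185 (binding); yeast uses 223 of 243 (slack = 20); flour uses 244 of 244 (binding).
By complementary slackness, y = 0 for the non-binding constraint.
From A_Bᵀ y = c: 2·y_butter + 4·y_flour = 16; 5·y_butter + 4·y_flour = 34.
This yields shadow prices y_butter = 6, y_flour = 1.
focaccia enters the basis when its profit ≥ yᵀa₃ = 6·2 + 1·4 = 16.

16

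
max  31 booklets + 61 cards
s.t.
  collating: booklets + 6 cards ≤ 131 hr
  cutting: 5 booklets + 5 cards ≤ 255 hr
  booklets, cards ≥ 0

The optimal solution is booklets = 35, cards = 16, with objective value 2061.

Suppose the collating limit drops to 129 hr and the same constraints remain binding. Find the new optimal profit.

Both collating and cutting are binding at x*.
Dual feasibility on the basic columns requires 1·y_collating + 5·y_cutting = 31, 6·y_collating + 5·y_cutting = 61.
→ y_collating = 6 and y_cutting = 5.
Δz = y_collating·Δb = 6 × (-2) = -12, so new z* = 2061 − 12 = 2049.

2049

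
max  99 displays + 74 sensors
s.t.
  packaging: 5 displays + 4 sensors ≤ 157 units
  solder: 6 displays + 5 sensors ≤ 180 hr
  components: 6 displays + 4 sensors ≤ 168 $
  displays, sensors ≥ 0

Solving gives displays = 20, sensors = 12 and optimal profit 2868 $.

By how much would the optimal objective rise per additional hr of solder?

Binding: solder and components. Non-binding: packaging (9 unused).
Since packaging is not tight, its dual is 0.
From A_Bᵀ y = c: 6·y_solder + 6·y_components = 99; 5·y_solder + 4·y_components = 74.
This yields shadow prices y_solder = 8, y_components = 8.5.
Shadow price of solder = 8.

8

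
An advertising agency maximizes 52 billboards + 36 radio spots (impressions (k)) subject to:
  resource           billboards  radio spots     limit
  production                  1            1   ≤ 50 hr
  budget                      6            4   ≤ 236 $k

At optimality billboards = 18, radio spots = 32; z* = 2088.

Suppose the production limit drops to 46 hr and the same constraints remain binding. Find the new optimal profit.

2072

At the optimum: production uses 50 of 50 (binding); budget uses 236 of 236 (binding).
Dual feasibility on the basic columns requires 1·y_production + 6·y_budget = 52, 1·y_production + 4·y_budget = 36.
Solving: y_production = 4, y_budget = 8.
Δz = y_production·Δb = 4 × (-4) = -16, so new z* = 2088 − 16 = 2072.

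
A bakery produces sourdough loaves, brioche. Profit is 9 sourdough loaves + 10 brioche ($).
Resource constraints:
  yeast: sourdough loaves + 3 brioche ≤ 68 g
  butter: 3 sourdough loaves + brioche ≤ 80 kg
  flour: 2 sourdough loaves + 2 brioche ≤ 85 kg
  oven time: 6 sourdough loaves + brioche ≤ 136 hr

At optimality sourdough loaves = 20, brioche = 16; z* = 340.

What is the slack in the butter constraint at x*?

4

butter used = 3·20 + 1·16 = 76; slack = 80 − 76 = 4.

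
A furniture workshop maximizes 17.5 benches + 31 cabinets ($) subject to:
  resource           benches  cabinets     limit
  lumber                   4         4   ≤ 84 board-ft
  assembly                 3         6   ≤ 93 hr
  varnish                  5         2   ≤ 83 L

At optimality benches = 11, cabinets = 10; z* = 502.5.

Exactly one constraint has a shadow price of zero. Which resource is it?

lumber: 84/84 (binding)
assembly: 93/93 (binding)
varnish: 75/83 (slack 8)
By complementary slackness, a constraint with positive slack has shadow price 0 → varnish.

varnish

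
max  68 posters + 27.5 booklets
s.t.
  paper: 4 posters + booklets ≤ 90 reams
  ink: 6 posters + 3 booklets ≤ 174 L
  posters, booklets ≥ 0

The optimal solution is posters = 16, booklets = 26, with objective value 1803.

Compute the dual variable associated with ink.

Both paper and ink are binding at x*.
From A_Bᵀ y = c: 4·y_paper + 6·y_ink = 68; 1·y_paper + 3·y_ink = 27.5.
This yields shadow prices y_paper = 6.5, y_ink = 7.
Shadow price of ink = 7.

7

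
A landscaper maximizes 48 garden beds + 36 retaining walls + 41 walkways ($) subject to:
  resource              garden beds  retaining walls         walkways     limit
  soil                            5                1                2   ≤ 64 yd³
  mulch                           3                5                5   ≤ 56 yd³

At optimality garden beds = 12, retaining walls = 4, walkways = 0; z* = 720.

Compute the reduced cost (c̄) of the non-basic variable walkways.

At the optimum: soil uses 64 of 64 (binding); mulch uses 56 of 56 (binding).
The binding rows give the dual system: 5·y_soil + 3·y_mulch = 48 and 1·y_soil + 5·y_mulch = 36.
→ y_soil = 6 and y_mulch = 6.
Reduced cost of walkways: c₃ − yᵀa₃ = 41 − (6·2 + 6·5) = 41 − 42 = -1.

-1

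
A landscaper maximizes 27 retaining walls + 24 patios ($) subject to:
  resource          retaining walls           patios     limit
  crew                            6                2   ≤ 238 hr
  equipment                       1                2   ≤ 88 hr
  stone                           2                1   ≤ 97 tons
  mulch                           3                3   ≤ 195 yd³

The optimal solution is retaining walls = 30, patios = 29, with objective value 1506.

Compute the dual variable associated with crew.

At the optimum: crew uses 238 of 238 (binding); equipment uses 88 of 88 (binding); stone uses 89 of 97 (slack = 8); mulch uses 177 of 195 (slack = 18).
Slack constraints have shadow price 0 (complementary slackness).
Dual feasibility on the basic columns requires 6·y_crew + 1·y_equipment = 27, 2·y_crew + 2·y_equipment = 24.
Solving: y_crew = 3, y_equipment = 9.
Shadow price of crew = 3.

3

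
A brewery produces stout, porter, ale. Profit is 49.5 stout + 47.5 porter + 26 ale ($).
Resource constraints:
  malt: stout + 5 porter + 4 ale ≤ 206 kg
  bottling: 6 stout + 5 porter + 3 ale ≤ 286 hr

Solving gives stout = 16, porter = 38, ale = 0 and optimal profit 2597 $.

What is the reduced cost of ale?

Both malt and bottling are binding at x*.
Dual feasibility on the basic columns requires 1·y_malt + 6·y_bottling = 49.5, 5·y_malt + 5·y_bottling = 47.5.
Solving: y_malt = 1.5, y_bottling = 8.
Reduced cost of ale: c₃ − yᵀa₃ = 26 − (1.5·4 + 8·3) = 26 − 30 = -4.

-4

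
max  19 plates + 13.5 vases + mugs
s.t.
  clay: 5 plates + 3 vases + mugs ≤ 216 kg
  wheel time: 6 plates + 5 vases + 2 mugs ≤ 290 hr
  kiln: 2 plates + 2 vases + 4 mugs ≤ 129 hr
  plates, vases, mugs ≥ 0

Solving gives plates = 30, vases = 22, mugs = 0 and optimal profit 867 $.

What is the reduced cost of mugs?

Check each constraint at x*: clay 216/216 (tight); wheel time 290/290 (tight); kiln 104/129 (slack 25).
Since kiln is not tight, its dual is 0.
The binding rows give the dual system: 5·y_clay + 6·y_wheel time = 19 and 3·y_clay + 5·y_wheel time = 13.5.
→ y_clay = 2 and y_wheel time = 1.5.
Reduced cost of mugs: c₃ − yᵀa₃ = 1 − (2·1 + 1.5·2) = 1 − 5 = -4.

-4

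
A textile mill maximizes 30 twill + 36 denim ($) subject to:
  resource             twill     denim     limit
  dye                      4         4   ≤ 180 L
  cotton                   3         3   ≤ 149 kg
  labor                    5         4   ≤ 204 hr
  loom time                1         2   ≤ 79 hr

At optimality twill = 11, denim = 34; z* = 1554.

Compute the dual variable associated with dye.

Check each constraint at x*: dye 180/180 (tight); cotton 135/149 (slack 14); labor 191/204 (slack 13); loom time 79/79 (tight).
By complementary slackness, y = 0 for the non-binding constraints.
The binding rows give the dual system: 4·y_dye + 1·y_loom time = 30 and 4·y_dye + 2·y_loom time = 36.
This yields shadow prices y_dye = 6, y_loom time = 6.
Shadow price of dye = 6.

6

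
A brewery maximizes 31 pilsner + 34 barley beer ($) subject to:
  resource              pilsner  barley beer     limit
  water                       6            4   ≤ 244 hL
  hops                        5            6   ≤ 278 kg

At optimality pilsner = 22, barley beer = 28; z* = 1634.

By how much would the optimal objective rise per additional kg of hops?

Both water and hops are binding at x*.
From A_Bᵀ y = c: 6·y_water + 5·y_hops = 31; 4·y_water + 6·y_hops = 34.
This yields shadow prices y_water = 1, y_hops = 5.
Shadow price of hops = 5.

5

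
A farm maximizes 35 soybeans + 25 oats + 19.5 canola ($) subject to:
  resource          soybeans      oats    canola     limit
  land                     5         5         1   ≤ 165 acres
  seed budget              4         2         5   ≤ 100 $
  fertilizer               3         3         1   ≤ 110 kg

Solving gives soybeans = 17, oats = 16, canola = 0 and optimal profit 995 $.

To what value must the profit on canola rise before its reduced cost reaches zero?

At the optimum: land uses 165 of 165 (binding); seed budget uses 100 of 100 (binding); fertilizer uses 99 of 110 (slack = 11).
Slack constraints have shadow price 0 (complementary slackness).
The binding rows give the dual system: 5·y_land + 4·y_seed budget = 35 and 5·y_land + 2·y_seed budget = 25.
→ y_land = 3 and y_seed budget = 5.
canola enters the basis when its profit ≥ yᵀa₃ = 3·1 + 5·5 = 28.

28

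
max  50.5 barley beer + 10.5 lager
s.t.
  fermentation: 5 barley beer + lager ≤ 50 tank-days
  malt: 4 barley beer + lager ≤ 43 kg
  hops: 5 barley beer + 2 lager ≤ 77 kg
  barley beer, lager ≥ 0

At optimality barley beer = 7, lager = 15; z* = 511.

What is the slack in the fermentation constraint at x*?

0

fermentation used = 5·7 + 1·15 = 50; slack = 50 − 50 = 0.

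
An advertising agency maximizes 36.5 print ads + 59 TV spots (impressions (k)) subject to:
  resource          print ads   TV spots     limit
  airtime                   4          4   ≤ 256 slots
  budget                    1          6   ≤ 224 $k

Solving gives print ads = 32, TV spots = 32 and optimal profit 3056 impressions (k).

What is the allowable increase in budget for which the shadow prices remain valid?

160

Binding constraints: airtime, budget. The basis is B = [[4,4],[1,6]] with det 20.
Per unit increase in budget, x* moves by d = (-0.2, 0.2).
The basis stays optimal until print ads reaches 0; allowable increase = 160 $k.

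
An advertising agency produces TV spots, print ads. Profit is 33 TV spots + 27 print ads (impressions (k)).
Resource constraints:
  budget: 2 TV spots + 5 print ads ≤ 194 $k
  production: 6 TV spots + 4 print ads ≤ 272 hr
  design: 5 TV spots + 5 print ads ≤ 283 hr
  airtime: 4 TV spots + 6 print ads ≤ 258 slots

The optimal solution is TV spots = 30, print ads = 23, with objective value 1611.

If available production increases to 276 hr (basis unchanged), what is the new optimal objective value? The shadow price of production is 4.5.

1629

Δb = 4, so new z* = 1611 + (4.5)·(4) = 1611 + 18 = 1629.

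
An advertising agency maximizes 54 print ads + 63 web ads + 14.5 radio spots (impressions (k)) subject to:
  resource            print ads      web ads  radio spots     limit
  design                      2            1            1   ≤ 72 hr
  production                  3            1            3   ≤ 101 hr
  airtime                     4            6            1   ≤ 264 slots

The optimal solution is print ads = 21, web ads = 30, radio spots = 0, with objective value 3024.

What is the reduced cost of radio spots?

Check each constraint at x*: design 72/72 (tight); production 93/101 (slack 8); airtime 264/264 (tight).
By complementary slackness, y = 0 for the non-binding constraint.
Dual feasibility on the basic columns requires 2·y_design + 4·y_airtime = 54, 1·y_design + 6·y_airtime = 63.
→ y_design = 9 and y_airtime = 9.
Reduced cost of radio spots: c₃ − yᵀa₃ = 14.5 − (9·1 + 9·1) = 14.5 − 18 = -3.5.

-3.5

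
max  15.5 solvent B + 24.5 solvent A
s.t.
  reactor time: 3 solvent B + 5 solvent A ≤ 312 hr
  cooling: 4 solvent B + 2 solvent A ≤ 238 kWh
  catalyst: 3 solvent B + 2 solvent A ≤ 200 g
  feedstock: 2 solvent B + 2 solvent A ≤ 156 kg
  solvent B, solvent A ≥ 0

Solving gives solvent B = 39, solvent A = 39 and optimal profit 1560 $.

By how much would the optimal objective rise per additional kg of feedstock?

At the optimum: reactor time uses 312 of 312 (binding); cooling uses 234 of 238 (slack = 4); catalyst uses 195 of 200 (slack = 5); feedstock uses 156 of 156 (binding).
Since cooling, catalyst are not tight, their duals are 0.
Dual feasibility on the basic columns requires 3·y_reactor time + 2·y_feedstock = 15.5, 5·y_reactor time + 2·y_feedstock = 24.5.
→ y_reactor time = 4.5 and y_feedstock = 1.
Shadow price of feedstock = 1.

1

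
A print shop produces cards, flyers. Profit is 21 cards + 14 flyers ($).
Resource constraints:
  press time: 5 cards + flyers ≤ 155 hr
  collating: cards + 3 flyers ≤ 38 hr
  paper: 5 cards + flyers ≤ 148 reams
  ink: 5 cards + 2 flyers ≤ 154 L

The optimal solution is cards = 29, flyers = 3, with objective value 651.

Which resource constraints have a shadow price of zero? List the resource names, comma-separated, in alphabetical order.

press time: 148/155 (slack 7)
collating: 38/38 (binding)
paper: 148/148 (binding)
ink: 151/154 (slack 3)
By complementary slackness, a constraint with positive slack has shadow price 0 → ink, press time.

ink, press time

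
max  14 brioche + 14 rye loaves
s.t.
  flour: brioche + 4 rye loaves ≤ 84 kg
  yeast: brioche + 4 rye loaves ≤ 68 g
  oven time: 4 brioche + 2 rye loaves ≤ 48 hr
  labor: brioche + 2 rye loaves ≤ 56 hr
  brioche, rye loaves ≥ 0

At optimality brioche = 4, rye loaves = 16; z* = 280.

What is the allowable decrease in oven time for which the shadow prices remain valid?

Binding constraints: yeast, oven time. The basis is B = [[1,4],[4,2]] with det -14.
Per unit decrease in oven time, x* moves by d = (-0.2857, 0.0714).
The basis stays optimal until brioche reaches 0; allowable decrease = 14 hr.

14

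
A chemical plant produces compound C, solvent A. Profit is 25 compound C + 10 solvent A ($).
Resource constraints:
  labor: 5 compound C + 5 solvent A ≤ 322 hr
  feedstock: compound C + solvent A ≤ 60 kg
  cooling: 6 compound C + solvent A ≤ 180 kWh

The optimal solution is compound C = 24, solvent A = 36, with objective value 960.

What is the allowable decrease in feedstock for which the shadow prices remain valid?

30

Binding constraints: feedstock, cooling. The basis is B = [[1,1],[6,1]] with det -5.
Per unit decrease in feedstock, x* moves by d = (0.2, -1.2).
The basis stays optimal until solvent A reaches 0; allowable decrease = 30 kg.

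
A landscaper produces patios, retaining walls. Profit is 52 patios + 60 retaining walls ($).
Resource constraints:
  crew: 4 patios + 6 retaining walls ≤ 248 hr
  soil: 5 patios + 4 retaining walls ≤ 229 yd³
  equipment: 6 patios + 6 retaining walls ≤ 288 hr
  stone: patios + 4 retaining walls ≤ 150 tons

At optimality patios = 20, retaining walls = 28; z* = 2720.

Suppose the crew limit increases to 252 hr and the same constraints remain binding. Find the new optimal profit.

At the optimum: crew uses 248 of 248 (binding); soil uses 212 of 229 (slack = 17); equipment uses 288 of 288 (binding); stone uses 132 of 150 (slack = 18).
By complementary slackness, y = 0 for the non-binding constraints.
The binding rows give the dual system: 4·y_crew + 6·y_equipment = 52 and 6·y_crew + 6·y_equipment = 60.
→ y_crew = 4 and y_equipment = 6.
Δz = y_crew·Δb = 4 × (4) = 16, so new z* = 2720 + 16 = 2736.

2736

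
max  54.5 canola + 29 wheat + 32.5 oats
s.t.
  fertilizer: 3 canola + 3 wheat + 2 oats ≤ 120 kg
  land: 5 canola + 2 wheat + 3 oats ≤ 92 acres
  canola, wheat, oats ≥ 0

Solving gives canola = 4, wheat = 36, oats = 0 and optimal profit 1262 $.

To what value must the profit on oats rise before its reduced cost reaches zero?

33.5

Check each constraint at x*: fertilizer 120/120 (tight); land 92/92 (tight).
From A_Bᵀ y = c: 3·y_fertilizer + 5·y_land = 54.5; 3·y_fertilizer + 2·y_land = 29.
This yields shadow prices y_fertilizer = 4, y_land = 8.5.
oats enters the basis when its profit ≥ yᵀa₃ = 4·2 + 8.5·3 = 33.5.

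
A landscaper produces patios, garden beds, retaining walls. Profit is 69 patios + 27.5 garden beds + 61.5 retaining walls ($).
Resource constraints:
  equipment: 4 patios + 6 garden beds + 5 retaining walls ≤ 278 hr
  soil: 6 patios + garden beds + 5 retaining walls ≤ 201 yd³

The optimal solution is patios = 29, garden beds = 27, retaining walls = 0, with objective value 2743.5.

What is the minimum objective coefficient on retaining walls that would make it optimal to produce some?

62.5

Both equipment and soil are binding at x*.
The binding rows give the dual system: 4·y_equipment + 6·y_soil = 69 and 6·y_equipment + 1·y_soil = 27.5.
Solving: y_equipment = 3, y_soil = 9.5.
retaining walls enters the basis when its profit ≥ yᵀa₃ = 3·5 + 9.5·5 = 62.5.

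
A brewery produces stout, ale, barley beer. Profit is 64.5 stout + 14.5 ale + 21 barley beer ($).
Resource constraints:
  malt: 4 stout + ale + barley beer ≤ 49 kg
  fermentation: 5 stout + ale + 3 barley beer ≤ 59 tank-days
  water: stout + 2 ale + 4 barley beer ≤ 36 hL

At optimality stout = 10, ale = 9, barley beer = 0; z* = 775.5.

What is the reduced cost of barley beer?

-6.5

At the optimum: malt uses 49 of 49 (binding); fermentation uses 59 of 59 (binding); water uses 28 of 36 (slack = 8).
Slack constraints have shadow price 0 (complementary slackness).
From A_Bᵀ y = c: 4·y_malt + 5·y_fermentation = 64.5; 1·y_malt + 1·y_fermentation = 14.5.
→ y_malt = 8 and y_fermentation = 6.5.
Reduced cost of barley beer: c₃ − yᵀa₃ = 21 − (8·1 + 6.5·3) = 21 − 27.5 = -6.5.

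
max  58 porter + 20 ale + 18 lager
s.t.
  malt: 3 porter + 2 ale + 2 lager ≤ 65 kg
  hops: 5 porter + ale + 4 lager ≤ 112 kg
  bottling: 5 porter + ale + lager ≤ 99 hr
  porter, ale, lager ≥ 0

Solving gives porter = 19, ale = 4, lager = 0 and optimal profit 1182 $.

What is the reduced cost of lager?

At the optimum: malt uses 65 of 65 (binding); hops uses 99 of 112 (slack = 13); bottling uses 99 of 99 (binding).
By complementary slackness, y = 0 for the non-binding constraint.
Dual feasibility on the basic columns requires 3·y_malt + 5·y_bottling = 58, 2·y_malt + 1·y_bottling = 20.
→ y_malt = 6 and y_bottling = 8.
Reduced cost of lager: c₃ − yᵀa₃ = 18 − (6·2 + 8·1) = 18 − 20 = -2.

-2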